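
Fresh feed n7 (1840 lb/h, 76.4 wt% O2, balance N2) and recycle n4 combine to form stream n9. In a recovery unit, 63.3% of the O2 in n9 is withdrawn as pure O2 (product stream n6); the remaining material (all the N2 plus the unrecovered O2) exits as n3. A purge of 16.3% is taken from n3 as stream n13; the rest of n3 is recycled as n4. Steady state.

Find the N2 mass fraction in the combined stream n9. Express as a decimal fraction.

N2 enters only via n7 and leaves only via the purge: 1840×0.236 = 0.163×(N2 in n3), and the recovery unit passes all N2, so N2 in n9 = N2 in n3 = 2664 lb/h.
O2 in n9: m_A = 1840×0.764 + (1−0.163)·(1−0.633)·m_A, so m_A = 1405.8/0.6928 = 2029 lb/h.
n9 = 2029 + 2664 = 4693.1 lb/h.
N2 fraction in n9 = 2664/4693.1 = 0.568.

0.568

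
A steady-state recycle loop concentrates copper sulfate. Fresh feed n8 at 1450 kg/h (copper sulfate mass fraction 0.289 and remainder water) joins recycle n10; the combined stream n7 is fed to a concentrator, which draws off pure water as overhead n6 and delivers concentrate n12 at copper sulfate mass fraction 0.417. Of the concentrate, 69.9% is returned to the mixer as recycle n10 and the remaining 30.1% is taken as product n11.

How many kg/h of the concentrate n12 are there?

3339 kg/h

Overall copper sulfate balance (none leaves overhead): copper sulfate in fresh feed = copper sulfate in product, i.e. 1450×0.289 = (1−0.699)·n12·0.417.
n12 = 419.05/(0.417×0.301) = 3338.6 kg/h.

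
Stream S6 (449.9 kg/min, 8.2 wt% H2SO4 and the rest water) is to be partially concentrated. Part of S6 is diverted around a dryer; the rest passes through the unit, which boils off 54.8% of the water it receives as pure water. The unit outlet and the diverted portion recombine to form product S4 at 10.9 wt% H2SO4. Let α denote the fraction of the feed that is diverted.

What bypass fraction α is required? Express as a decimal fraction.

All 449.9×0.082 = 36.892 kg/min of H2SO4 reaches S4, so S4 = 36.892/0.109 = 338.46 kg/min and vapour = 111.44 kg/min.
The evaporator receives (1−α)·449.9 of feed at 0.918 water and removes 0.548 of that water:
0.548×0.918×(1−α)×449.9 = 111.44
(1−α) = 111.44/226.33 = 0.4924;  α = 0.5076.

0.508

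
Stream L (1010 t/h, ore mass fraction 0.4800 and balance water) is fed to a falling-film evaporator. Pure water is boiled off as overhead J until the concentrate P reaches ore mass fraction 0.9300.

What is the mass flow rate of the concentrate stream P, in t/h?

ore is conserved: 1010×0.480 = 484.8 t/h all reports to the concentrate.
Concentrate = 484.8/(target fraction) = 521.29 t/h.

521.3 t/h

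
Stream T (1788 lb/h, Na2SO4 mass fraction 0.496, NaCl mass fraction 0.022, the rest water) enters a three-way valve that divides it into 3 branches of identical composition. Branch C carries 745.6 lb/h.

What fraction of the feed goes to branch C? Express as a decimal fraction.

0.417

Fraction to C = 745.6/1788 = 0.4170.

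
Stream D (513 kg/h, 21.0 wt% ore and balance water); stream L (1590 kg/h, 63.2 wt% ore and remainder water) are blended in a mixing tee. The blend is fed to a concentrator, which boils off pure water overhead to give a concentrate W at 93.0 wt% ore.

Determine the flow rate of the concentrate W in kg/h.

1196 kg/h

ore entering = 513×0.210 + 1590×0.632 = 1112.6 kg/h.
All ore reports to W, so W = 1112.6/0.930 = 1196.4 kg/h.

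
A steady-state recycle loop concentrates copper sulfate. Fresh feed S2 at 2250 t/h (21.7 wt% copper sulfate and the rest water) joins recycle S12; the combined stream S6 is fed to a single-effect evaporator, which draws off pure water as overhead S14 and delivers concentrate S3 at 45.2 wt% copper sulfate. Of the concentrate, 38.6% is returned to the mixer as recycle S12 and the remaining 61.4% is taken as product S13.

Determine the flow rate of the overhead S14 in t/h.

Overall copper sulfate balance (none leaves overhead): copper sulfate in fresh feed = copper sulfate in product, i.e. 2250×0.217 = (1−0.386)·S3·0.452.
S3 = 488.25/(0.452×0.614) = 1759.3 t/h.
Recycle S12 = 0.386×1759.3 = 679.08 t/h.
Combined feed S6 = 2250 + 679.08 = 2929.1 t/h.
Overhead S14 = S6 − S3 = 2929.1 − 1759.3 = 1169.8 t/h.

1170 t/h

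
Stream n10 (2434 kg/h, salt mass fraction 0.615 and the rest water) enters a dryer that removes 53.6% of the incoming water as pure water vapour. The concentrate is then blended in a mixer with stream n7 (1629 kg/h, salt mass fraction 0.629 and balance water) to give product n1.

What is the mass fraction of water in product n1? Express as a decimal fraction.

0.292

Vapour removed = 0.536×0.385×2434 = 502.28 kg/h; concentrate = 1931.7 kg/h.
water reaching the mixer = 434.81 (from concentrate) + 1629×0.371 = 1039.2 kg/h.
Product flow = 1931.7 + 1629 = 3560.7 kg/h; water fraction = 0.292.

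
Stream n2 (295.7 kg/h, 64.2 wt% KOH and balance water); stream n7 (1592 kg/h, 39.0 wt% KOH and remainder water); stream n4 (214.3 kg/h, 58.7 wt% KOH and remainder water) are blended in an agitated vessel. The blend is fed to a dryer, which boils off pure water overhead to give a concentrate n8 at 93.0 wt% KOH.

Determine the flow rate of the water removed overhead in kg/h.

1095 kg/h

KOH entering = 295.7×0.642 + 1592×0.390 + 214.3×0.587 = 936.51 kg/h.
All KOH reports to n8, so n8 = 936.51/0.930 = 1007 kg/h.
Total feed = 2102 kg/h; overhead = 2102 − 1007 = 1095 kg/h.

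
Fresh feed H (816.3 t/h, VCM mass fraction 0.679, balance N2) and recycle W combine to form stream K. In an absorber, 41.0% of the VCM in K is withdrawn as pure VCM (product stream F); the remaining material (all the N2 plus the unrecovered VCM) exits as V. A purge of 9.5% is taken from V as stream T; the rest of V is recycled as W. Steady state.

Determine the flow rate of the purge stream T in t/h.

328.7 t/h

N2 enters only via H and leaves only via the purge: 816.3×0.321 = 0.095×(N2 in V), and the absorber passes all N2, so N2 in K = N2 in V = 2758.2 t/h.
VCM in K: m_A = 816.3×0.679 + (1−0.095)·(1−0.410)·m_A, so m_A = 554.27/0.4660 = 1189.3 t/h.
V = (1−0.410)×1189.3 + 2758.2 = 3459.9 t/h.
Purge T = 0.095×3459.9 = 328.69 t/h.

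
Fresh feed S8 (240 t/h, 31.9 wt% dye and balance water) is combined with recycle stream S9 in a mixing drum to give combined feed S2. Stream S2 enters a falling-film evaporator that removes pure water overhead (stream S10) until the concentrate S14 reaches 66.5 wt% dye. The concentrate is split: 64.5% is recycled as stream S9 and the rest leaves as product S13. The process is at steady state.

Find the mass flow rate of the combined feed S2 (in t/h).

Overall dye balance (none leaves overhead): dye in fresh feed = dye in product, i.e. 240×0.319 = (1−0.645)·S14·0.665.
S14 = 76.56/(0.665×0.355) = 324.3 t/h.
Recycle S9 = 0.645×324.3 = 209.18 t/h.
Combined feed S2 = 240 + 209.18 = 449.18 t/h.

449.2 t/h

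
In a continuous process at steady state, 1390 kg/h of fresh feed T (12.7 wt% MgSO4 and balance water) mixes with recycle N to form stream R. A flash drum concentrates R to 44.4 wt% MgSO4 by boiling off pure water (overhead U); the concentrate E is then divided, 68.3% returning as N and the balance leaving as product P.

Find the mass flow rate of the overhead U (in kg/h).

992.4 kg/h

Overall MgSO4 balance (none leaves overhead): MgSO4 in fresh feed = MgSO4 in product, i.e. 1390×0.127 = (1−0.683)·E·0.444.
E = 176.53/(0.444×0.317) = 1254.2 kg/h.
Recycle N = 0.683×1254.2 = 856.64 kg/h.
Combined feed R = 1390 + 856.64 = 2246.6 kg/h.
Overhead U = R − E = 2246.6 − 1254.2 = 992.41 kg/h.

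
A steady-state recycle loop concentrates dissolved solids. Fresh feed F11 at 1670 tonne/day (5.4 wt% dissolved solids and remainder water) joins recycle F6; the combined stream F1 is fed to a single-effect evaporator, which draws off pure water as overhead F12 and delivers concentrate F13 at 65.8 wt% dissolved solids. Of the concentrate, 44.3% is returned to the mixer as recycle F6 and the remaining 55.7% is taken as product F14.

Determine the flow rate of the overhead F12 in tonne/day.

1533 tonne/day

Overall dissolved solids balance (none leaves overhead): dissolved solids in fresh feed = dissolved solids in product, i.e. 1670×0.054 = (1−0.443)·F13·0.658.
F13 = 90.18/(0.658×0.557) = 246.05 tonne/day.
Recycle F6 = 0.443×246.05 = 109 tonne/day.
Combined feed F1 = 1670 + 109 = 1779 tonne/day.
Overhead F12 = F1 − F13 = 1779 − 246.05 = 1532.9 tonne/day.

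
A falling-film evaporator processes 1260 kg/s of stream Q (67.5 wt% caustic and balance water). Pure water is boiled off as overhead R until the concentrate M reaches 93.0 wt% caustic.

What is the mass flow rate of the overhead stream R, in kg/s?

caustic is conserved: 1260×0.675 = 850.5 kg/s all reports to the concentrate.
Concentrate = 850.5/(target fraction) = 914.52 kg/s.
Overhead = 1260 − 914.52 = 345.48 kg/s.

345.5 kg/s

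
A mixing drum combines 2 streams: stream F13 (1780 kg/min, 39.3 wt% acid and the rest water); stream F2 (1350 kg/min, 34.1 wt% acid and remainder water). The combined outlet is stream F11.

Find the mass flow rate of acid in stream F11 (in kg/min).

1160 kg/min

acid out = acid in = 1780×0.393 + 1350×0.341 = 1159.9 kg/min.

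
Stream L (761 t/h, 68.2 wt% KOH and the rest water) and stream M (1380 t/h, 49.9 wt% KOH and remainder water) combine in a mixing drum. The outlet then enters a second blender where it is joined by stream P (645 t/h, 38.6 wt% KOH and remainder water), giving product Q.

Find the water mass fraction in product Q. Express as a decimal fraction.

0.477

Overall, product flow = 2786 t/h.
water in = 761×0.318 + 1380×0.501 + 645×0.614 = 1329.4 t/h.
water fraction in Q = 0.477.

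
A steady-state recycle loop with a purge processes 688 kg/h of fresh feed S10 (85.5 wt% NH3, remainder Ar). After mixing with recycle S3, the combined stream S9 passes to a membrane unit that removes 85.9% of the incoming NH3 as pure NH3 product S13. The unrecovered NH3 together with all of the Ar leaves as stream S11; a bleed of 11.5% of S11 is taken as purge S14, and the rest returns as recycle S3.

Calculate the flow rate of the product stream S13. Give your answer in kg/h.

NH3 in S9: m_A = 688×0.855 + (1−0.115)·(1−0.859)·m_A, so m_A = 588.24/0.8752 = 672.11 kg/h.
Product S13 = 0.859×672.11 = 577.34 kg/h.

577.3 kg/h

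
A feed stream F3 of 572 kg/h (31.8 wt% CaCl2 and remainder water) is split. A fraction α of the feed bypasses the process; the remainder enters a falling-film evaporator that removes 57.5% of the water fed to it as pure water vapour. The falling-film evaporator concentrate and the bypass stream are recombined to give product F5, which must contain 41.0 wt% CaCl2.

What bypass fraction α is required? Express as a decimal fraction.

0.428

All 572×0.318 = 181.9 kg/h of CaCl2 reaches F5, so F5 = 181.9/0.410 = 443.65 kg/h and vapour = 128.35 kg/h.
The evaporator receives (1−α)·572 of feed at 0.682 water and removes 0.575 of that water:
0.575×0.682×(1−α)×572 = 128.35
(1−α) = 128.35/224.31 = 0.5722;  α = 0.4278.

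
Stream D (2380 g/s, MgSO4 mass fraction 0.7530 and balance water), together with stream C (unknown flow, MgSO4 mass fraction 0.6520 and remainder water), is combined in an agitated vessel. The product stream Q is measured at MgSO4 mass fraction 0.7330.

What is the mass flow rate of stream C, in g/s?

Let C be the unknown flow. Total out = 2380 + C.
MgSO4 balance: 1792.1 + 0.652·C = 0.733·(2380 + C)
(0.652 − 0.733)·C = 0.733×2380 − 1792.1 = -47.6
C = -47.6 / -0.081 = 587.65 g/s

587.7 g/s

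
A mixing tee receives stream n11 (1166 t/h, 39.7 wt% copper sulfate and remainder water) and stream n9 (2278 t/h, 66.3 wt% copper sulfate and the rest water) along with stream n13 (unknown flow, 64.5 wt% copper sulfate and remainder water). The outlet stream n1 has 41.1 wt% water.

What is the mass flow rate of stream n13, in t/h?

987.5 t/h

Let n13 be the unknown flow. Total out = 3444 + n13.
water balance: 1470.8 + 0.355·n13 = 0.411·(3444 + n13)
(0.355 − 0.411)·n13 = 0.411×3444 − 1470.8 = -55.3
n13 = -55.3 / -0.056 = 987.5 t/h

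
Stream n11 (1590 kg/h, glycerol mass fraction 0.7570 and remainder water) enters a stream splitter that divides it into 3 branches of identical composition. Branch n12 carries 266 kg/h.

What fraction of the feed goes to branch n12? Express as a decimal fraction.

0.167

Fraction to n12 = 266/1590 = 0.1673.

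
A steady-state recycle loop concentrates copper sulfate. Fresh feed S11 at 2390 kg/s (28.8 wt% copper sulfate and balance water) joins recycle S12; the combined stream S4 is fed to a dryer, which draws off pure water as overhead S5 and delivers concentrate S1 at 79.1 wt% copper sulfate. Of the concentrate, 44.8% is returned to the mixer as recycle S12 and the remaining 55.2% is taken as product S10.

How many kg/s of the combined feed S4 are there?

3096 kg/s

Overall copper sulfate balance (none leaves overhead): copper sulfate in fresh feed = copper sulfate in product, i.e. 2390×0.288 = (1−0.448)·S1·0.791.
S1 = 688.32/(0.791×0.552) = 1576.4 kg/s.
Recycle S12 = 0.448×1576.4 = 706.24 kg/s.
Combined feed S4 = 2390 + 706.24 = 3096.2 kg/s.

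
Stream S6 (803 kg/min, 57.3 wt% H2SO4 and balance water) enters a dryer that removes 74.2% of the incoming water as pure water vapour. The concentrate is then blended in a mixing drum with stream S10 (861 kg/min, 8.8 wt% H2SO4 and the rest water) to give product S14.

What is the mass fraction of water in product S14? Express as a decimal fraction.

Vapour removed = 0.742×0.427×803 = 254.42 kg/min; concentrate = 548.58 kg/min.
water reaching the mixer = 88.463 (from concentrate) + 861×0.912 = 873.7 kg/min.
Product flow = 548.58 + 861 = 1409.6 kg/min; water fraction = 0.620.

0.620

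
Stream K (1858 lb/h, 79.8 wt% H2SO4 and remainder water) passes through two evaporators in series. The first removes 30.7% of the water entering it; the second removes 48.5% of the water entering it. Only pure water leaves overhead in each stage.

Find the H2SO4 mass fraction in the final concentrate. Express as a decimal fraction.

water in feed = 1858×0.202 = 375.32 lb/h.
After stage 1: water left = (1−0.307)×375.32 = 260.09; stream total = 1742.8 lb/h.
After stage 2: water left = (1−0.485)×260.09 = 133.95; final concentrate = 1616.6 lb/h.
H2SO4 fraction = 1482.7/1616.6 = 0.917.

0.917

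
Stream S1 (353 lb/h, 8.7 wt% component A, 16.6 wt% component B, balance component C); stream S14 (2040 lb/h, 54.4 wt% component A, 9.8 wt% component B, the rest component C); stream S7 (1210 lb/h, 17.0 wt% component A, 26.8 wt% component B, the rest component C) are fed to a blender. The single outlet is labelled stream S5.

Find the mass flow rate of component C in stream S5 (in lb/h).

1674 lb/h

component C out = component C in = 353×0.747 + 2040×0.358 + 1210×0.562 = 1674 lb/h.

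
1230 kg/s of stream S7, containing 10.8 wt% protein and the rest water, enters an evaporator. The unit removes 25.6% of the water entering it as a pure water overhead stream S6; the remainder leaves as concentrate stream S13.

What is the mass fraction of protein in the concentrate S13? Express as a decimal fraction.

0.140

protein is not removed: 1230×0.108 = 132.84 kg/s of protein enters S13.
water entering = 1230×0.892 = 1097.2 kg/s; overhead removed = 0.256×1097.2 = 280.87 kg/s.
Concentrate = 1230 − 280.87 = 949.13 kg/s.
Mass fraction = 132.84/949.13 = 0.140.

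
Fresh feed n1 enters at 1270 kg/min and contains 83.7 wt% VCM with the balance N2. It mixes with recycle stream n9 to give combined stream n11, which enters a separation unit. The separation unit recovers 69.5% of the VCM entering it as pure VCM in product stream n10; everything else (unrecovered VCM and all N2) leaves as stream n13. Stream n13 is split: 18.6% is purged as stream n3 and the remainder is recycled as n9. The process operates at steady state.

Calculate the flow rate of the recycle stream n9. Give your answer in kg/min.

1257 kg/min

N2 enters only via n1 and leaves only via the purge: 1270×0.163 = 0.186×(N2 in n13), and the separation unit passes all N2, so N2 in n11 = N2 in n13 = 1113 kg/min.
VCM in n11: m_A = 1270×0.837 + (1−0.186)·(1−0.695)·m_A, so m_A = 1063/0.7517 = 1414.1 kg/min.
n13 = (1−0.695)×1414.1 + 1113 = 1544.2 kg/min.
Recycle n9 = (1−0.186)×1544.2 = 1257 kg/min.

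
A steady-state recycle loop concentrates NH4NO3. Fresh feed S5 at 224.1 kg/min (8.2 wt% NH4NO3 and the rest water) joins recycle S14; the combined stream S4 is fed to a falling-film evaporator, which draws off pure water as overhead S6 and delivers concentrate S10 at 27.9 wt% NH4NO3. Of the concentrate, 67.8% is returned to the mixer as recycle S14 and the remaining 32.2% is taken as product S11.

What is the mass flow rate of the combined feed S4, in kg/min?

Overall NH4NO3 balance (none leaves overhead): NH4NO3 in fresh feed = NH4NO3 in product, i.e. 224.1×0.082 = (1−0.678)·S10·0.279.
S10 = 18.376/(0.279×0.322) = 204.55 kg/min.
Recycle S14 = 0.678×204.55 = 138.68 kg/min.
Combined feed S4 = 224.1 + 138.68 = 362.78 kg/min.

362.8 kg/min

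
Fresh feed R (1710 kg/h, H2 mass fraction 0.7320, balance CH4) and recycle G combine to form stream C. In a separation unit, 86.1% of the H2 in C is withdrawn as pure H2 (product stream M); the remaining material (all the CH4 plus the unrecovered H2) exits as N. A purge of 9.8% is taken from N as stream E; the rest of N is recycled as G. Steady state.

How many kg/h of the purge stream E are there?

477.8 kg/h

CH4 enters only via R and leaves only via the purge: 1710×0.268 = 0.098×(CH4 in N), and the separation unit passes all CH4, so CH4 in C = CH4 in N = 4676.3 kg/h.
H2 in C: m_A = 1710×0.732 + (1−0.098)·(1−0.861)·m_A, so m_A = 1251.7/0.8746 = 1431.2 kg/h.
N = (1−0.861)×1431.2 + 4676.3 = 4875.3 kg/h.
Purge E = 0.098×4875.3 = 477.78 kg/h.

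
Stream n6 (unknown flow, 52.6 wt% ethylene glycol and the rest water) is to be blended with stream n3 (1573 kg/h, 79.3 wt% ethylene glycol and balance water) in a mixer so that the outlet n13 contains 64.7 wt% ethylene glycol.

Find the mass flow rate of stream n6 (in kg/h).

Let n6 be the unknown flow. Total out = 1573 + n6.
ethylene glycol balance: 1247.4 + 0.526·n6 = 0.647·(1573 + n6)
(0.526 − 0.647)·n6 = 0.647×1573 − 1247.4 = -229.66
n6 = -229.66 / -0.121 = 1898 kg/h

1898 kg/h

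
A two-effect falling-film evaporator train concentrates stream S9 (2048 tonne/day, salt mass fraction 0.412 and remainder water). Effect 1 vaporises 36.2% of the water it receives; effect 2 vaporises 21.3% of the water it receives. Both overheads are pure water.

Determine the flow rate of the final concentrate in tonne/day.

1448 tonne/day

water in feed = 2048×0.588 = 1204.2 tonne/day.
After stage 1: water left = (1−0.362)×1204.2 = 768.29; stream total = 1612.1 tonne/day.
After stage 2: water left = (1−0.213)×768.29 = 604.65; final concentrate = 1448.4 tonne/day.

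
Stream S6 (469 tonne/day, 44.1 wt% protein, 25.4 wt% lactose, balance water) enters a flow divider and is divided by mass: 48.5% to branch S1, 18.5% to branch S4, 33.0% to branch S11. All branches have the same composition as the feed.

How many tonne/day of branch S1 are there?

Branch S1 flow = 0.485×469 = 227.47 tonne/day.

227.5 tonne/day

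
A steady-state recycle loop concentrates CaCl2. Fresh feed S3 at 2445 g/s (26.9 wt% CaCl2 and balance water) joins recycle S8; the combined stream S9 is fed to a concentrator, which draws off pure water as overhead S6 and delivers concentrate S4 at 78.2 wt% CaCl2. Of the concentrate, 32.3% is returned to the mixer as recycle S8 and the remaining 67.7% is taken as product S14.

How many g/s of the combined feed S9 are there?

Overall CaCl2 balance (none leaves overhead): CaCl2 in fresh feed = CaCl2 in product, i.e. 2445×0.269 = (1−0.323)·S4·0.782.
S4 = 657.71/(0.782×0.677) = 1242.3 g/s.
Recycle S8 = 0.323×1242.3 = 401.27 g/s.
Combined feed S9 = 2445 + 401.27 = 2846.3 g/s.

2846 g/s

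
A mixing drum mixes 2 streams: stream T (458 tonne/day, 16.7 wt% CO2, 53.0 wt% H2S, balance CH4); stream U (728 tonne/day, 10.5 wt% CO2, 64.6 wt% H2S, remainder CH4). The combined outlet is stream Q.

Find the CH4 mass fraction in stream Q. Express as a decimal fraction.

Total flow out = 458 + 728 = 1186 tonne/day.
CH4 in = 458×0.303 + 728×0.249 = 320.05 tonne/day.
CH4 mass fraction in Q = 320.05/1186 = 0.270.

0.270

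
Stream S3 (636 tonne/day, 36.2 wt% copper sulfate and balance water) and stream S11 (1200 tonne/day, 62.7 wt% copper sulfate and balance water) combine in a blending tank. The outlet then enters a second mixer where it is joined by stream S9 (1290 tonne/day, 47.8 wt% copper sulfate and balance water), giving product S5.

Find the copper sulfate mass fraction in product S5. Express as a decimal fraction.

Overall, product flow = 3126 tonne/day.
copper sulfate in = 636×0.362 + 1200×0.627 + 1290×0.478 = 1599.3 tonne/day.
copper sulfate fraction in S5 = 0.512.

0.512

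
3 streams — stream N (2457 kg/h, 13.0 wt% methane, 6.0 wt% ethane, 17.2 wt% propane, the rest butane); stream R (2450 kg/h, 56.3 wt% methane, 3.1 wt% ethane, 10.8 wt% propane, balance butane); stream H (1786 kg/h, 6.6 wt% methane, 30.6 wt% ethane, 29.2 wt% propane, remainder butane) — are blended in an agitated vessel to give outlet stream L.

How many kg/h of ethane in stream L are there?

ethane out = ethane in = 2457×0.060 + 2450×0.031 + 1786×0.306 = 769.89 kg/h.

769.9 kg/h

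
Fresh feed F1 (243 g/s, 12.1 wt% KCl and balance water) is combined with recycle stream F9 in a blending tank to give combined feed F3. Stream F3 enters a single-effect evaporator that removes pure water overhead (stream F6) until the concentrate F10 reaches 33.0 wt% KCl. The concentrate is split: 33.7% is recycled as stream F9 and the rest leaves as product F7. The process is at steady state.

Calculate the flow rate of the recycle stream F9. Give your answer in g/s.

Overall KCl balance (none leaves overhead): KCl in fresh feed = KCl in product, i.e. 243×0.121 = (1−0.337)·F10·0.330.
F10 = 29.403/(0.330×0.663) = 134.39 g/s.
Recycle F9 = 0.337×134.39 = 45.289 g/s.

45.29 g/s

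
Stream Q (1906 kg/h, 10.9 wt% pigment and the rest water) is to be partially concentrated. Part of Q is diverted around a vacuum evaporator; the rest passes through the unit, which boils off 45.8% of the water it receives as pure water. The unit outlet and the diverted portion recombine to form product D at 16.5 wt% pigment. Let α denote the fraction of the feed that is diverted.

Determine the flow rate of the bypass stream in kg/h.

All 1906×0.109 = 207.75 kg/h of pigment reaches D, so D = 207.75/0.165 = 1259.1 kg/h and vapour = 646.88 kg/h.
The evaporator receives (1−α)·1906 of feed at 0.891 water and removes 0.458 of that water:
0.458×0.891×(1−α)×1906 = 646.88
(1−α) = 646.88/777.8 = 0.8317;  α = 0.1683.
Bypass flow = 0.1683×1906 = 320.8 kg/h.

320.8 kg/h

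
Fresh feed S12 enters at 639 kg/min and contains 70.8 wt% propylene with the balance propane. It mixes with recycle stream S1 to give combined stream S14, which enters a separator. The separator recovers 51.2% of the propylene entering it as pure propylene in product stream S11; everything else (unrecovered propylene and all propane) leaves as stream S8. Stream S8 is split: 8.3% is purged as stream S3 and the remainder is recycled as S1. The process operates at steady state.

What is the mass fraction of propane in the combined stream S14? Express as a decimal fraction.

propane enters only via S12 and leaves only via the purge: 639×0.292 = 0.083×(propane in S8), and the separator passes all propane, so propane in S14 = propane in S8 = 2248 kg/min.
propylene in S14: m_A = 639×0.708 + (1−0.083)·(1−0.512)·m_A, so m_A = 452.41/0.5525 = 818.84 kg/min.
S14 = 818.84 + 2248 = 3066.9 kg/min.
propane fraction in S14 = 2248/3066.9 = 0.733.

0.733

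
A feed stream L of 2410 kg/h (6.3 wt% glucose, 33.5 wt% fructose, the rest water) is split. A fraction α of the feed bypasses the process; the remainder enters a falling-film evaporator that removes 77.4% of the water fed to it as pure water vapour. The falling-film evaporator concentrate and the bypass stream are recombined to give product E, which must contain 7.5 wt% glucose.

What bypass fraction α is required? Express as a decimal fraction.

All 2410×0.063 = 151.83 kg/h of glucose reaches E, so E = 151.83/0.075 = 2024.4 kg/h and vapour = 385.6 kg/h.
The evaporator receives (1−α)·2410 of feed at 0.602 water and removes 0.774 of that water:
0.774×0.602×(1−α)×2410 = 385.6
(1−α) = 385.6/1122.9 = 0.3434;  α = 0.6566.

0.657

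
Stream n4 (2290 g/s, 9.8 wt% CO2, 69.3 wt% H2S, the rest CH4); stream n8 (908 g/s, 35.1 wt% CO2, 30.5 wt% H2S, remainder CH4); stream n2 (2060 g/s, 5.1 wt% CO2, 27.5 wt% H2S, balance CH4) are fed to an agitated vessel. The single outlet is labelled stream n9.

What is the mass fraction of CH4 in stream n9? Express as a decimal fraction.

Total flow out = 2290 + 908 + 2060 = 5258 g/s.
CH4 in = 2290×0.209 + 908×0.344 + 2060×0.674 = 2179.4 g/s.
CH4 mass fraction in n9 = 2179.4/5258 = 0.414.

0.414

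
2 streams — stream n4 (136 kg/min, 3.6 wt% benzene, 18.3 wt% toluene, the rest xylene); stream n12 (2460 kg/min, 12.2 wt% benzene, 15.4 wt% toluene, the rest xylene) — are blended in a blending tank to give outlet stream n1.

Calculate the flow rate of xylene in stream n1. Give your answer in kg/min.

1887 kg/min

xylene out = xylene in = 136×0.781 + 2460×0.724 = 1887.3 kg/min.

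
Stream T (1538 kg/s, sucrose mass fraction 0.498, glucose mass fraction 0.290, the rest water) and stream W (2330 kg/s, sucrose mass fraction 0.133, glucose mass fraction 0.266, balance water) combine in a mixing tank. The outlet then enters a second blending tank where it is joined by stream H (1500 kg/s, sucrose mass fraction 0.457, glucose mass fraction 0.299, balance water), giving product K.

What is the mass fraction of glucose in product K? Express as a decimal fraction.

0.282

Overall, product flow = 5368 kg/s.
glucose in = 1538×0.290 + 2330×0.266 + 1500×0.299 = 1514.3 kg/s.
glucose fraction in K = 0.282.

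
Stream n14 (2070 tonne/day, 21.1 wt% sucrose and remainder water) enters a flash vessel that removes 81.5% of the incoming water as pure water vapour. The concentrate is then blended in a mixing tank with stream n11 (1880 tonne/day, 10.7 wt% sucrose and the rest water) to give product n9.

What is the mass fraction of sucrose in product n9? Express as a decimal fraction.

0.244

Vapour removed = 0.815×0.789×2070 = 1331.1 tonne/day; concentrate = 738.92 tonne/day.
sucrose reaching the mixer = 436.77 (from concentrate) + 1880×0.107 = 637.93 tonne/day.
Product flow = 738.92 + 1880 = 2618.9 tonne/day; sucrose fraction = 0.244.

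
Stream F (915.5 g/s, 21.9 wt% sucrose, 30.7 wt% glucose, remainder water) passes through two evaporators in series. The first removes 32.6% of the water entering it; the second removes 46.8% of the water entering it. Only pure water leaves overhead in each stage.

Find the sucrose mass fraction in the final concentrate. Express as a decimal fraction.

0.3147

water in feed = 915.5×0.474 = 433.95 g/s.
After stage 1: water left = (1−0.326)×433.95 = 292.48; stream total = 774.03 g/s.
After stage 2: water left = (1−0.468)×292.48 = 155.6; final concentrate = 637.15 g/s.
sucrose fraction = 200.49/637.15 = 0.3147.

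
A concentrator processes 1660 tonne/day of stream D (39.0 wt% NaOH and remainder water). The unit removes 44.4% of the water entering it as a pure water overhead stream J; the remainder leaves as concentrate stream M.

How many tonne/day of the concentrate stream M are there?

water entering = 1660×0.610 = 1012.6 tonne/day; overhead removed = 0.444×1012.6 = 449.59 tonne/day.
Concentrate = 1660 − 449.59 = 1210.4 tonne/day.

1210 tonne/day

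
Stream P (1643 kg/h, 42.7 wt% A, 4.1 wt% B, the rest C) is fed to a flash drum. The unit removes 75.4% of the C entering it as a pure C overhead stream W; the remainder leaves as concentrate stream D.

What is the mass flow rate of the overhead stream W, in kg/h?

659.1 kg/h

C entering = 1643×0.532 = 874.08 kg/h; overhead removed = 0.754×874.08 = 659.05 kg/h.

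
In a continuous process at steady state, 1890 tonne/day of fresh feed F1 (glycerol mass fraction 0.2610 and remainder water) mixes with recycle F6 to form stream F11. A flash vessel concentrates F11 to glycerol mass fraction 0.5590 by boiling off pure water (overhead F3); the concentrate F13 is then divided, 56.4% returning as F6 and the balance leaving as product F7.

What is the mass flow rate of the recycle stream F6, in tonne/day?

1142 tonne/day

Overall glycerol balance (none leaves overhead): glycerol in fresh feed = glycerol in product, i.e. 1890×0.261 = (1−0.564)·F13·0.559.
F13 = 493.29/(0.559×0.436) = 2024 tonne/day.
Recycle F6 = 0.564×2024 = 1141.5 tonne/day.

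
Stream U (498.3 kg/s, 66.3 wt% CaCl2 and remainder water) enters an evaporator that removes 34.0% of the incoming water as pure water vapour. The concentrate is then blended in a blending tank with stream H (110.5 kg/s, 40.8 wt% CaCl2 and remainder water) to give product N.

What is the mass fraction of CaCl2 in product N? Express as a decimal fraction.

Vapour removed = 0.340×0.337×498.3 = 57.095 kg/s; concentrate = 441.2 kg/s.
CaCl2 reaching the mixer = 330.37 (from concentrate) + 110.5×0.408 = 375.46 kg/s.
Product flow = 441.2 + 110.5 = 551.7 kg/s; CaCl2 fraction = 0.681.

0.681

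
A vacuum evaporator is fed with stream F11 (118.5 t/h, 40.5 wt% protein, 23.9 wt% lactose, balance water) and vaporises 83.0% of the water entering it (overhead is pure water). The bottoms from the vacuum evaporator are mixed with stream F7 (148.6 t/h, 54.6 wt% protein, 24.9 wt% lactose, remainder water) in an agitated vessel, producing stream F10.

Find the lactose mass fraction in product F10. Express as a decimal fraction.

Vapour removed = 0.830×0.356×118.5 = 35.014 t/h; concentrate = 83.486 t/h.
lactose reaching the mixer = 28.322 (from concentrate) + 148.6×0.249 = 65.323 t/h.
Product flow = 83.486 + 148.6 = 232.09 t/h; lactose fraction = 0.281.

0.281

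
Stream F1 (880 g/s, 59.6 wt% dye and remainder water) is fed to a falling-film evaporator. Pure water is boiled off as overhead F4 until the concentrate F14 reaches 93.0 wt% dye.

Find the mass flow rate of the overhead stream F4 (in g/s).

dye is conserved: 880×0.596 = 524.48 g/s all reports to the concentrate.
Concentrate = 524.48/(target fraction) = 563.96 g/s.
Overhead = 880 − 563.96 = 316.04 g/s.

316 g/s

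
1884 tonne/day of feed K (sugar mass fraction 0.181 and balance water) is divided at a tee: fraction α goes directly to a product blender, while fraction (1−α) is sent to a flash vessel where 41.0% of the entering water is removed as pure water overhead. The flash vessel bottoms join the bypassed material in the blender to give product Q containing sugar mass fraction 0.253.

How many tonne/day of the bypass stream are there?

All 1884×0.181 = 341 tonne/day of sugar reaches Q, so Q = 341/0.253 = 1347.8 tonne/day and vapour = 536.16 tonne/day.
The evaporator receives (1−α)·1884 of feed at 0.819 water and removes 0.410 of that water:
0.410×0.819×(1−α)×1884 = 536.16
(1−α) = 536.16/632.63 = 0.8475;  α = 0.1525.
Bypass flow = 0.1525×1884 = 287.29 tonne/day.

287.3 tonne/day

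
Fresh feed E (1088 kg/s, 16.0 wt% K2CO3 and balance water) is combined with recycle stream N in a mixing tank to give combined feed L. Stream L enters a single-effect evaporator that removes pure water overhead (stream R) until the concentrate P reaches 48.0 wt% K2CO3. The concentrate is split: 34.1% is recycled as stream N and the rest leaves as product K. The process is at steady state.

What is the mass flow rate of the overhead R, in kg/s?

Overall K2CO3 balance (none leaves overhead): K2CO3 in fresh feed = K2CO3 in product, i.e. 1088×0.160 = (1−0.341)·P·0.480.
P = 174.08/(0.480×0.659) = 550.33 kg/s.
Recycle N = 0.341×550.33 = 187.66 kg/s.
Combined feed L = 1088 + 187.66 = 1275.7 kg/s.
Overhead R = L − P = 1275.7 − 550.33 = 725.33 kg/s.

725.3 kg/s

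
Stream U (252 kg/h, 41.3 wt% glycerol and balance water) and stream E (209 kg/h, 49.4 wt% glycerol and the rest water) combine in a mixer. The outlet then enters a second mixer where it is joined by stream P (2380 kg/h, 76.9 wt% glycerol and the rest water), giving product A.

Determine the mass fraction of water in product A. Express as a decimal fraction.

0.283

Overall, product flow = 2841 kg/h.
water in = 252×0.587 + 209×0.506 + 2380×0.231 = 803.46 kg/h.
water fraction in A = 0.283.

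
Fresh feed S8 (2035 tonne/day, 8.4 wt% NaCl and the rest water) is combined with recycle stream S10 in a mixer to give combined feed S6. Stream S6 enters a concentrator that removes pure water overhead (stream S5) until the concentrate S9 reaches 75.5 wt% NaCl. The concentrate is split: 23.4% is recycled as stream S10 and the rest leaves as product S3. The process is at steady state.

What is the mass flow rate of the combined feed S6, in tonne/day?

Overall NaCl balance (none leaves overhead): NaCl in fresh feed = NaCl in product, i.e. 2035×0.084 = (1−0.234)·S9·0.755.
S9 = 170.94/(0.755×0.766) = 295.58 tonne/day.
Recycle S10 = 0.234×295.58 = 69.165 tonne/day.
Combined feed S6 = 2035 + 69.165 = 2104.2 tonne/day.

2104 tonne/day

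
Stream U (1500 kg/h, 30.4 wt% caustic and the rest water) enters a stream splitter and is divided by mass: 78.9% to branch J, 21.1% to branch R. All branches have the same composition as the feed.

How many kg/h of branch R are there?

316.5 kg/h

Branch R flow = 0.211×1500 = 316.5 kg/h.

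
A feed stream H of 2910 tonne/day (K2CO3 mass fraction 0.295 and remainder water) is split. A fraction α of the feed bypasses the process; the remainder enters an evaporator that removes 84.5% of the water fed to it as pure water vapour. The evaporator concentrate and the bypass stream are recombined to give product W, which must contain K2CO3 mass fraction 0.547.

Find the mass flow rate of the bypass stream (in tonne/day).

659.6 tonne/day

All 2910×0.295 = 858.45 tonne/day of K2CO3 reaches W, so W = 858.45/0.547 = 1569.4 tonne/day and vapour = 1340.6 tonne/day.
The evaporator receives (1−α)·2910 of feed at 0.705 water and removes 0.845 of that water:
0.845×0.705×(1−α)×2910 = 1340.6
(1−α) = 1340.6/1733.6 = 0.7733;  α = 0.2267.
Bypass flow = 0.2267×2910 = 659.6 tonne/day.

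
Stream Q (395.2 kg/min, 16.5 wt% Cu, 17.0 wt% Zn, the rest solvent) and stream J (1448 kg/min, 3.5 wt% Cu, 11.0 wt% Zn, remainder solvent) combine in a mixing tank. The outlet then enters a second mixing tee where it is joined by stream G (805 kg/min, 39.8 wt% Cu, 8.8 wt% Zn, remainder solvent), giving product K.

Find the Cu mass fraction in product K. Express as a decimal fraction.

0.165

Overall, product flow = 2648.2 kg/min.
Cu in = 395.2×0.165 + 1448×0.035 + 805×0.398 = 436.28 kg/min.
Cu fraction in K = 0.165.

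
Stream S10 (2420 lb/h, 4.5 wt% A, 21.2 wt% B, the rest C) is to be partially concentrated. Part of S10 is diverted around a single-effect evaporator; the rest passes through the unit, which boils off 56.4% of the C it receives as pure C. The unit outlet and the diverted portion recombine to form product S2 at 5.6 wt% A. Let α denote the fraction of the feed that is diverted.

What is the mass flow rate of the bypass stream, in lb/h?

All 2420×0.045 = 108.9 lb/h of A reaches S2, so S2 = 108.9/0.056 = 1944.6 lb/h and vapour = 475.36 lb/h.
The evaporator receives (1−α)·2420 of feed at 0.743 C and removes 0.564 of that C:
0.564×0.743×(1−α)×2420 = 475.36
(1−α) = 475.36/1014.1 = 0.4687;  α = 0.5313.
Bypass flow = 0.5313×2420 = 1285.6 lb/h.

1286 lb/h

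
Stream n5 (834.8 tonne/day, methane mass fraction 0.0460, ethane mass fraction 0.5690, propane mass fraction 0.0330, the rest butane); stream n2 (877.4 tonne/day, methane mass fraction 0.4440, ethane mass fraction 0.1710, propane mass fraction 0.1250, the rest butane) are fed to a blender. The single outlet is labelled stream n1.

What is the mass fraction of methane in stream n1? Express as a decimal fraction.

Total flow out = 834.8 + 877.4 = 1712.2 tonne/day.
methane in = 834.8×0.046 + 877.4×0.444 = 427.97 tonne/day.
methane mass fraction in n1 = 427.97/1712.2 = 0.2500.

0.2500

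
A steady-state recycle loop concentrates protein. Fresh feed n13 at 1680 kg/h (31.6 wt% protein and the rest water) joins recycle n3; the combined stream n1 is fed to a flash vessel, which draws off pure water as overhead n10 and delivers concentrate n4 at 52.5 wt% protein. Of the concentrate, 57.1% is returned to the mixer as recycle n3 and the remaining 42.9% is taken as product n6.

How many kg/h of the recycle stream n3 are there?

Overall protein balance (none leaves overhead): protein in fresh feed = protein in product, i.e. 1680×0.316 = (1−0.571)·n4·0.525.
n4 = 530.88/(0.525×0.429) = 2357.1 kg/h.
Recycle n3 = 0.571×2357.1 = 1345.9 kg/h.

1346 kg/h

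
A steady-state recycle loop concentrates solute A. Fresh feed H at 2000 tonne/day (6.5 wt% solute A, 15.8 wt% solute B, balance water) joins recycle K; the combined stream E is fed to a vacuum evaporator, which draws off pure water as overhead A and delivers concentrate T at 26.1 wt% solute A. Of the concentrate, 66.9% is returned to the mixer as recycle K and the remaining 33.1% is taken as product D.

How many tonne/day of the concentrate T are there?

Overall solute A balance (none leaves overhead): solute A in fresh feed = solute A in product, i.e. 2000×0.065 = (1−0.669)·T·0.261.
T = 130/(0.261×0.331) = 1504.8 tonne/day.

1505 tonne/day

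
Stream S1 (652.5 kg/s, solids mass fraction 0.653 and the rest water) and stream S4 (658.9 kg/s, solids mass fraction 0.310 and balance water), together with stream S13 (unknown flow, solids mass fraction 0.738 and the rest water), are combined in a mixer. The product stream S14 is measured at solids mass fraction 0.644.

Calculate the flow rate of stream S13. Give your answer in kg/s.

2279 kg/s

Let S13 be the unknown flow. Total out = 1311.4 + S13.
solids balance: 630.34 + 0.738·S13 = 0.644·(1311.4 + S13)
(0.738 − 0.644)·S13 = 0.644×1311.4 − 630.34 = 214.2
S13 = 214.2 / 0.094 = 2278.7 kg/s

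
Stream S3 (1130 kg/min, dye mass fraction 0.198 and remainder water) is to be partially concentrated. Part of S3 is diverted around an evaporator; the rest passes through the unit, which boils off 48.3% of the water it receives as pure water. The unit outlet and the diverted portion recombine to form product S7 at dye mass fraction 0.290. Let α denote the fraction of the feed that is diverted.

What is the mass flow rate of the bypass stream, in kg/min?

204.6 kg/min

All 1130×0.198 = 223.74 kg/min of dye reaches S7, so S7 = 223.74/0.290 = 771.52 kg/min and vapour = 358.48 kg/min.
The evaporator receives (1−α)·1130 of feed at 0.802 water and removes 0.483 of that water:
0.483×0.802×(1−α)×1130 = 358.48
(1−α) = 358.48/437.72 = 0.8190;  α = 0.1810.
Bypass flow = 0.1810×1130 = 204.56 kg/min.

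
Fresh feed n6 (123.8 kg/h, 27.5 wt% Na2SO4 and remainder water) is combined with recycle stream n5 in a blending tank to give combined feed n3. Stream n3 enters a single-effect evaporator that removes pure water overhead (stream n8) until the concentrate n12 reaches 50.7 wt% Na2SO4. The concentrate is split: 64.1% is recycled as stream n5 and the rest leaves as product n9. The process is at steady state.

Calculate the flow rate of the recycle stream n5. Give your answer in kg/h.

119.9 kg/h

Overall Na2SO4 balance (none leaves overhead): Na2SO4 in fresh feed = Na2SO4 in product, i.e. 123.8×0.275 = (1−0.641)·n12·0.507.
n12 = 34.045/(0.507×0.359) = 187.05 kg/h.
Recycle n5 = 0.641×187.05 = 119.9 kg/h.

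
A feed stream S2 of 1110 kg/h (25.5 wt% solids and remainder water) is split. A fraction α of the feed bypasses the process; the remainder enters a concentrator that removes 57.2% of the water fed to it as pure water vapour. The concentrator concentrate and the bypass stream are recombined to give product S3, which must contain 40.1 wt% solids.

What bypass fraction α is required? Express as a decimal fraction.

0.146

All 1110×0.255 = 283.05 kg/h of solids reaches S3, so S3 = 283.05/0.401 = 705.86 kg/h and vapour = 404.14 kg/h.
The evaporator receives (1−α)·1110 of feed at 0.745 water and removes 0.572 of that water:
0.572×0.745×(1−α)×1110 = 404.14
(1−α) = 404.14/473.02 = 0.8544;  α = 0.1456.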